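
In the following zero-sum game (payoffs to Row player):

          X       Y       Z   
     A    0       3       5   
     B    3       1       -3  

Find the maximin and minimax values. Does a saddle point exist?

Maximin = 0, Minimax = 3, Saddle: False

Work:
Row minimums: [0, -3] → maximin = 0
Column maximums: [3, 3, 5] → minimax = 3
No saddle point (maximin ≠ minimax). Mixed strategy needed.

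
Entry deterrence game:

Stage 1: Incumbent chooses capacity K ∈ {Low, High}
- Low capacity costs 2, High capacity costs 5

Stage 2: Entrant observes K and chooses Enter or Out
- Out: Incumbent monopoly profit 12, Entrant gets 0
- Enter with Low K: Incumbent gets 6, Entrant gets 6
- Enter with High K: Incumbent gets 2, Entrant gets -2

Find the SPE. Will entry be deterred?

SPE: (High, Enter|Low, Out|High); Entry deterred. Incumbent net profit = 7

Work:
After Low K: Entrant enters (6 > 0)
After High K: Entrant stays out (-2 < 0)
Incumbent: Low → 6−2=4, High → 12−5=7
Incumbent chooses High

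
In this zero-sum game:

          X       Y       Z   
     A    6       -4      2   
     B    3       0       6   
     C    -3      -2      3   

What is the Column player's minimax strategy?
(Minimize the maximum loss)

Column should play Y, value = 0

Work:
Column player minimizes Row's maximum payoff:
Column X: max payoff to Row = 6
Column Y: max payoff to Row = 0
Column Z: max payoff to Row = 6
Minimum is 0, achieved by column Y.
Minimax strategy: Y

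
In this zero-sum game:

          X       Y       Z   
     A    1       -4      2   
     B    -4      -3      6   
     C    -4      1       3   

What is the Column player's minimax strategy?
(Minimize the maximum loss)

Column should play X or Y (all achieve the minimum), value = 1

Work:
Column player minimizes Row's maximum payoff:
Column X: max payoff to Row = 1
Column Y: max payoff to Row = 1
Column Z: max payoff to Row = 6
Minimum is 1, achieved by columns X, Y (tied).
Each of X or Y is a minimax strategy.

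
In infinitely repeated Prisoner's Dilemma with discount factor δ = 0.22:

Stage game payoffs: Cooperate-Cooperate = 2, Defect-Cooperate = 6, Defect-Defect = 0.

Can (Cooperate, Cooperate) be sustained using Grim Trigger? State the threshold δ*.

δ* = 0.6667; since δ = 0.22 < 0.6667, cooperation cannot be sustained

Work:
For Grim Trigger:
Cooperate forever: 2/(1-δ)
Defect then punished: 6 + 0·δ/(1-δ)
Need: 2/(1-δ) ≥ 6 + 0·δ/(1-δ)
Solving: δ ≥ (T-R)/(T-P) = (6-2)/(6-0) = 0.6667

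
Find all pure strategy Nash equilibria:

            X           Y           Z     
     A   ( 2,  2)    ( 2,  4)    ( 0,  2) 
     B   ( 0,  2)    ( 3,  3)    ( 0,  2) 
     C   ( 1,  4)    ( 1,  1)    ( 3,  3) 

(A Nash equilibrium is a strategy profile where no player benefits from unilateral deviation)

Nash equilibrium: (B, Y)

Work:
Best responses:
  P1 vs X: payoffs [2, 0, 1] → best response A (payoff 2)
  P1 vs Y: payoffs [2, 3, 1] → best response B (payoff 3)
  P1 vs Z: payoffs [0, 0, 3] → best response C (payoff 3)
  P2 vs A: payoffs [2, 4, 2] → best response Y (payoff 4)
  P2 vs B: payoffs [2, 3, 2] → best response Y (payoff 3)
  P2 vs C: payoffs [4, 1, 3] → best response X (payoff 4)
Mutual best responses: (B,Y) → Nash equilibria.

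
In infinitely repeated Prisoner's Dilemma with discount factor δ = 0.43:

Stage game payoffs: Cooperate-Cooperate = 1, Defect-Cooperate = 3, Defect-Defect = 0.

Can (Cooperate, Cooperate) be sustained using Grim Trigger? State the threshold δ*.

δ* = 0.6667; since δ = 0.43 < 0.6667, cooperation cannot be sustained

Work:
For Grim Trigger:
Cooperate forever: 1/(1-δ)
Defect then punished: 3 + 0·δ/(1-δ)
Need: 1/(1-δ) ≥ 3 + 0·δ/(1-δ)
Solving: δ ≥ (T-R)/(T-P) = (3-1)/(3-0) = 0.6667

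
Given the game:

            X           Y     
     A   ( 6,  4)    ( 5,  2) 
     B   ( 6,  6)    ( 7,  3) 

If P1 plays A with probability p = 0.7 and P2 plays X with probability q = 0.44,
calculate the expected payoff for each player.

E[P1] = 5.776, E[P2] = 3.312

Work:
E[P1] = p·q·π₁(A,X) + p·(1-q)·π₁(A,Y) + (1-p)·q·π₁(B,X) + (1-p)·(1-q)·π₁(B,Y)
= 0.7·0.44·6 + 0.7·0.56·5 + 0.3·0.44·6 + 0.3·0.56·7
= 5.776

E[P2] = 3.312 (similar calculation)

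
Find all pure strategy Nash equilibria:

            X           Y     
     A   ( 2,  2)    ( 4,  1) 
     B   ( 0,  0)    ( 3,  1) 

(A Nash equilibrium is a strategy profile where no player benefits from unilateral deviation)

Nash equilibrium: (A, X)

Work:
Best responses:
  P1 vs X: payoffs [2, 0] → best response A (payoff 2)
  P1 vs Y: payoffs [4, 3] → best response A (payoff 4)
  P2 vs A: payoffs [2, 1] → best response X (payoff 2)
  P2 vs B: payoffs [0, 1] → best response Y (payoff 1)
Mutual best responses: (A,X) → Nash equilibria.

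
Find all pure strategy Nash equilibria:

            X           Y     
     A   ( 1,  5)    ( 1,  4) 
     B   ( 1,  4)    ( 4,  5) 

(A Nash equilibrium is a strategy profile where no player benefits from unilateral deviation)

Nash equilibrium: (A, X), (B, Y)

Work:
Best responses:
  P1 vs X: payoffs [1, 1] → best response A/B (payoff 1)
  P1 vs Y: payoffs [1, 4] → best response B (payoff 4)
  P2 vs A: payoffs [5, 4] → best response X (payoff 5)
  P2 vs B: payoffs [4, 5] → best response Y (payoff 5)
Mutual best responses: (A,X), (B,Y) → Nash equilibria.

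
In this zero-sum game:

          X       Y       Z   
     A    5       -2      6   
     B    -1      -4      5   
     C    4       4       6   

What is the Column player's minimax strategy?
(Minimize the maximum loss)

Column should play Y, value = 4

Work:
Column player minimizes Row's maximum payoff:
Column X: max payoff to Row = 5
Column Y: max payoff to Row = 4
Column Z: max payoff to Row = 6
Minimum is 4, achieved by column Y.
Minimax strategy: Y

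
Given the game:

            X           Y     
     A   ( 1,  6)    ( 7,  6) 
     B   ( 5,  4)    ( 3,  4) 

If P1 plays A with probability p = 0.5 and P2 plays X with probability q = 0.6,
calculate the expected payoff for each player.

E[P1] = 3.8, E[P2] = 5.0

Work:
E[P1] = p·q·π₁(A,X) + p·(1-q)·π₁(A,Y) + (1-p)·q·π₁(B,X) + (1-p)·(1-q)·π₁(B,Y)
= 0.5·0.6·1 + 0.5·0.4·7 + 0.5·0.6·5 + 0.5·0.4·3
= 3.8

E[P2] = 5.0 (similar calculation)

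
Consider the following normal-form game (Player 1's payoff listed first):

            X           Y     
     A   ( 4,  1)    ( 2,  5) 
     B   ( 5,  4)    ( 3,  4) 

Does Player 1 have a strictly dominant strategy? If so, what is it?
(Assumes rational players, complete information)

Yes, Player 1's strictly dominant strategy is B

Work:
A strategy strictly dominates another if it gives a strictly higher payoff against every opponent action. Compare each pair of P1's strategies column-by-column:
  A vs B: [4 vs 5, 2 vs 3] → A does not strictly dominate B (column X: 4 ≤ 5)
  B vs A: [5 vs 4, 3 vs 2] → B strictly dominates A
B strictly dominates every other strategy → strictly dominant.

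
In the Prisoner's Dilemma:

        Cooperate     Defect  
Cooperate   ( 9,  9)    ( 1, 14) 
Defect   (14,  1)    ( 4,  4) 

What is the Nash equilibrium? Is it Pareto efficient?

(Defect, Defect) is NE; not Pareto efficient

Work:
Defect dominates Cooperate for both players:
If P2 cooperates: Defect (14) > Cooperate (9)
If P2 defects: Defect (4) > Cooperate (1)
NE: (Defect, Defect) with payoff (4, 4)
But (Cooperate, Cooperate) = (9, 9) Pareto dominates (4, 4)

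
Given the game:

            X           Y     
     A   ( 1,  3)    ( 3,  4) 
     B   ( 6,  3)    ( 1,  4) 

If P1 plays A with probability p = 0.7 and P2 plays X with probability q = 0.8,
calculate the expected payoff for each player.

E[P1] = 2.48, E[P2] = 3.2

Work:
E[P1] = p·q·π₁(A,X) + p·(1-q)·π₁(A,Y) + (1-p)·q·π₁(B,X) + (1-p)·(1-q)·π₁(B,Y)
= 0.7·0.8·1 + 0.7·0.2·3 + 0.3·0.8·6 + 0.3·0.2·1
= 2.48

E[P2] = 3.2 (similar calculation)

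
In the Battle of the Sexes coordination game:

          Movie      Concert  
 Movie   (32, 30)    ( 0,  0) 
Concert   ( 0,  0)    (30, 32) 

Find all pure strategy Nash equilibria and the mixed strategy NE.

Pure NE: (Movie, Movie) and (Concert, Concert); Mixed NE: p = 0.5161, q = 0.4839

Work:
Check pure NE:
(Movie, Movie): (32, 30) - no unilateral deviation beneficial
(Concert, Concert): (30, 32) - no unilateral deviation beneficial
Mixed NE: P1 plays Movie with p = 0.5161, P2 plays Movie with q = 0.4839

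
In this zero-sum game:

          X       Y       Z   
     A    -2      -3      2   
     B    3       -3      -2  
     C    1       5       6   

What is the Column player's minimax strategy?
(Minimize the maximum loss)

Column should play X, value = 3

Work:
Column player minimizes Row's maximum payoff:
Column X: max payoff to Row = 3
Column Y: max payoff to Row = 5
Column Z: max payoff to Row = 6
Minimum is 3, achieved by column X.
Minimax strategy: X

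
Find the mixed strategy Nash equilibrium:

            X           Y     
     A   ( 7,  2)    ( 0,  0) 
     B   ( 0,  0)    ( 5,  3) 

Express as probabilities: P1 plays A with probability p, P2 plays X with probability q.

p = 0.6, q = 0.4167

Work:
Find probabilities that make opponent indifferent:
P2 chooses q to make P1 indifferent between A and B
P1 chooses p to make P2 indifferent between X and Y
Mixed NE: P1 plays (A: 0.6, B: 0.4), P2 plays (X: 0.4167, Y: 0.5833)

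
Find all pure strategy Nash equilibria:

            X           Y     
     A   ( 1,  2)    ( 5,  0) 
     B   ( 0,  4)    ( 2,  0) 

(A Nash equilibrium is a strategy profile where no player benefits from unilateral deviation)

Nash equilibrium: (A, X)

Work:
Best responses:
  P1 vs X: payoffs [1, 0] → best response A (payoff 1)
  P1 vs Y: payoffs [5, 2] → best response A (payoff 5)
  P2 vs A: payoffs [2, 0] → best response X (payoff 2)
  P2 vs B: payoffs [4, 0] → best response X (payoff 4)
Mutual best responses: (A,X) → Nash equilibria.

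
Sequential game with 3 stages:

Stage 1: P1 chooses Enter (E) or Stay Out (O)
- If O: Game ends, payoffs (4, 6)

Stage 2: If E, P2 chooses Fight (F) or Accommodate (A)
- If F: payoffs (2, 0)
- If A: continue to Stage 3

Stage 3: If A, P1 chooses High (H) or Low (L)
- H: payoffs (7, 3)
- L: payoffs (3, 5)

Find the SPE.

SPE: (E, A, H); Outcome (7, 3)

Work:
Stage 3: P1 chooses H (7 vs 3)
Stage 2: P2: F->0, A->3 (anticipating H). Choose A
Stage 1: P1: O->4, E->7 (anticipating A, H). Choose E
SPE path: E -> A -> H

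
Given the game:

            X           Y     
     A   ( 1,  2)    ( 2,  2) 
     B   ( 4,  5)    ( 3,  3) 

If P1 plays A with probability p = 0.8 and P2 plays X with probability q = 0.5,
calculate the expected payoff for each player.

E[P1] = 1.9, E[P2] = 2.4

Work:
E[P1] = p·q·π₁(A,X) + p·(1-q)·π₁(A,Y) + (1-p)·q·π₁(B,X) + (1-p)·(1-q)·π₁(B,Y)
= 0.8·0.5·1 + 0.8·0.5·2 + 0.2·0.5·4 + 0.2·0.5·3
= 1.9

E[P2] = 2.4 (similar calculation)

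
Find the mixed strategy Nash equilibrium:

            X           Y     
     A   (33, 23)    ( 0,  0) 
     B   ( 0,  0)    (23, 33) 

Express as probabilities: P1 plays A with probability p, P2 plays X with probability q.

p = 0.5893, q = 0.4107

Work:
Find probabilities that make opponent indifferent:
P2 chooses q to make P1 indifferent between A and B
P1 chooses p to make P2 indifferent between X and Y
Mixed NE: P1 plays (A: 0.5893, B: 0.4107), P2 plays (X: 0.4107, Y: 0.5893)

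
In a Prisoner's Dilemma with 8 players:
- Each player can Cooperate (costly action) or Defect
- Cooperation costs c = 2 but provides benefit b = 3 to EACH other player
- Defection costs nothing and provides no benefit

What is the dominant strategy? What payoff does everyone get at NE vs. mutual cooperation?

Dominant: Defect; NE payoff = 0; Coop payoff = 19

Work:
Defect dominates (saves cost c = 2, benefit to others is external)
NE: All defect → everyone gets 0
If all cooperate: each receives (7)×3 - 2 = 19
Social dilemma: 19 > 0 but NE gives 0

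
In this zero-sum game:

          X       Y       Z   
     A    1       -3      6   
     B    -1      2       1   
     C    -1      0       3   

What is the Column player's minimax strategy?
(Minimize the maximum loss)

Column should play X, value = 1

Work:
Column player minimizes Row's maximum payoff:
Column X: max payoff to Row = 1
Column Y: max payoff to Row = 2
Column Z: max payoff to Row = 6
Minimum is 1, achieved by column X.
Minimax strategy: X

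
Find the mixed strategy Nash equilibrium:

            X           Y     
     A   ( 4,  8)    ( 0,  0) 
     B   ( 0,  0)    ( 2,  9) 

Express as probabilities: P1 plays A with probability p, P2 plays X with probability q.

p = 0.5294, q = 0.3333

Work:
Find probabilities that make opponent indifferent:
P2 chooses q to make P1 indifferent between A and B
P1 chooses p to make P2 indifferent between X and Y
Mixed NE: P1 plays (A: 0.5294, B: 0.4706), P2 plays (X: 0.3333, Y: 0.6667)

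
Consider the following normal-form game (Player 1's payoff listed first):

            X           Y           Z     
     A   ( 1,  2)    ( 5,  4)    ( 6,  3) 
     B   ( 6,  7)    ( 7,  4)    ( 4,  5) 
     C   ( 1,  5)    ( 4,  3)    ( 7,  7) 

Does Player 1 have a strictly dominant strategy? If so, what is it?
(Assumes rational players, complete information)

No strictly dominant strategy exists for Player 1

Work:
A strategy strictly dominates another if it gives a strictly higher payoff against every opponent action. Compare each pair of P1's strategies column-by-column:
  A vs B: [1 vs 6, 5 vs 7, 6 vs 4] → A does not strictly dominate B (column X: 1 ≤ 6)
  A vs C: [1 vs 1, 5 vs 4, 6 vs 7] → A does not strictly dominate C (column X: 1 ≤ 1)
  B vs A: [6 vs 1, 7 vs 5, 4 vs 6] → B does not strictly dominate A (column Z: 4 ≤ 6)
  B vs C: [6 vs 1, 7 vs 4, 4 vs 7] → B does not strictly dominate C (column Z: 4 ≤ 7)
  C vs A: [1 vs 1, 4 vs 5, 7 vs 6] → C does not strictly dominate A (column X: 1 ≤ 1)
  C vs B: [1 vs 6, 4 vs 7, 7 vs 4] → C does not strictly dominate B (column X: 1 ≤ 6)
No single strategy strictly dominates all others → no strictly dominant strategy.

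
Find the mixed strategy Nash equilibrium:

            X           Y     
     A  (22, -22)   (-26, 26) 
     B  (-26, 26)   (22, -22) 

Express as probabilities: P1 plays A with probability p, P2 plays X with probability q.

p = 0.5, q = 0.5

Work:
Find probabilities that make opponent indifferent:
P2 chooses q to make P1 indifferent between A and B
P1 chooses p to make P2 indifferent between X and Y
Mixed NE: P1 plays (A: 0.5, B: 0.5), P2 plays (X: 0.5, Y: 0.5)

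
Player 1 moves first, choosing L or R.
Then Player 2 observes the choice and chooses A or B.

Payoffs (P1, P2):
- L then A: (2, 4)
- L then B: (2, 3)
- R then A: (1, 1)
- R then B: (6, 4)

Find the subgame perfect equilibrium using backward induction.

P1 plays R, P2 plays A after L and B after R; Payoff (6, 4)

Work:
Backward induction:
After L: P2 chooses A → P1 gets 2
After R: P2 chooses B → P1 gets 6
P1 chooses R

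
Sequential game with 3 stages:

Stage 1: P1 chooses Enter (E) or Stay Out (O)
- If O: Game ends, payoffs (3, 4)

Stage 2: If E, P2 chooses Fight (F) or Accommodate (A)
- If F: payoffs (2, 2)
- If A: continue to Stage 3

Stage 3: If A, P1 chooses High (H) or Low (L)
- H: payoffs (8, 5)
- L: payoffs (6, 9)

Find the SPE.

SPE: (E, A, H); Outcome (8, 5)

Work:
Stage 3: P1 chooses H (8 vs 6)
Stage 2: P2: F->2, A->5 (anticipating H). Choose A
Stage 1: P1: O->3, E->8 (anticipating A, H). Choose E
SPE path: E -> A -> H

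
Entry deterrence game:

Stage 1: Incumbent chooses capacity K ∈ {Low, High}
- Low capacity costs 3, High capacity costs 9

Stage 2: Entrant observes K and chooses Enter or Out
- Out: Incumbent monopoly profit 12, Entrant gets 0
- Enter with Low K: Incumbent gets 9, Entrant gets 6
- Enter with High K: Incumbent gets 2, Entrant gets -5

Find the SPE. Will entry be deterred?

SPE: (Low, Enter|Low, Out|High); Entry not deterred. Incumbent net profit = 6, Entrant gets 6

Work:
After Low K: Entrant enters (6 > 0)
After High K: Entrant stays out (-5 < 0)
Incumbent: Low → 9−3=6, High → 12−9=3
Incumbent chooses Low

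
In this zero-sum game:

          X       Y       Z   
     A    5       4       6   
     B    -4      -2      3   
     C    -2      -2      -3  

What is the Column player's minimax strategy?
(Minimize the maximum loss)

Column should play Y, value = 4

Work:
Column player minimizes Row's maximum payoff:
Column X: max payoff to Row = 5
Column Y: max payoff to Row = 4
Column Z: max payoff to Row = 6
Minimum is 4, achieved by column Y.
Minimax strategy: Y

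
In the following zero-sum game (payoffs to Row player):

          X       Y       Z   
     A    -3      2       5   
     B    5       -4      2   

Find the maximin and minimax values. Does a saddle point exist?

Maximin = -3, Minimax = 2, Saddle: False

Work:
Row minimums: [-3, -4] → maximin = -3
Column maximums: [5, 2, 5] → minimax = 2
No saddle point (maximin ≠ minimax). Mixed strategy needed.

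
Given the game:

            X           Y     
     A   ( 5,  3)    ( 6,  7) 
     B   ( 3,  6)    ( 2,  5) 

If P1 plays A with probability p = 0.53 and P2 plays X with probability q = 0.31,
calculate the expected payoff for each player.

E[P1] = 4.1014, E[P2] = 5.5485

Work:
E[P1] = p·q·π₁(A,X) + p·(1-q)·π₁(A,Y) + (1-p)·q·π₁(B,X) + (1-p)·(1-q)·π₁(B,Y)
= 0.53·0.31·5 + 0.53·0.69·6 + 0.47·0.31·3 + 0.47·0.69·2
= 4.1014

E[P2] = 5.5485 (similar calculation)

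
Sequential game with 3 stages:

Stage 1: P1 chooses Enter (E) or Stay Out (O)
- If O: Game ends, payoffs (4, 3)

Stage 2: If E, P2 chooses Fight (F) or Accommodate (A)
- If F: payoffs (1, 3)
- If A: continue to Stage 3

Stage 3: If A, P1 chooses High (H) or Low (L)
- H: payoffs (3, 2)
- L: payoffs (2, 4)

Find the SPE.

SPE: (O, F, H); Outcome (4, 3)

Work:
Stage 3: P1 chooses H (3 vs 2)
Stage 2: P2: F->3, A->2 (anticipating H). Choose F
Stage 1: P1: O->4, E->1 (anticipating F, H). Choose O
SPE path: O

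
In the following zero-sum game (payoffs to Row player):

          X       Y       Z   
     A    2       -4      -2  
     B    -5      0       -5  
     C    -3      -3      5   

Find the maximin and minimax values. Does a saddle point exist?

Maximin = -3, Minimax = 0, Saddle: False

Work:
Row minimums: [-4, -5, -3] → maximin = -3
Column maximums: [2, 0, 5] → minimax = 0
No saddle point (maximin ≠ minimax). Mixed strategy needed.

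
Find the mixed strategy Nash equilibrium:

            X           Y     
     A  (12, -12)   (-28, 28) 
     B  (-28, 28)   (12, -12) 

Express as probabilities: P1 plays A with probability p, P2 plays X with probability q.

p = 0.5, q = 0.5

Work:
Find probabilities that make opponent indifferent:
P2 chooses q to make P1 indifferent between A and B
P1 chooses p to make P2 indifferent between X and Y
Mixed NE: P1 plays (A: 0.5, B: 0.5), P2 plays (X: 0.5, Y: 0.5)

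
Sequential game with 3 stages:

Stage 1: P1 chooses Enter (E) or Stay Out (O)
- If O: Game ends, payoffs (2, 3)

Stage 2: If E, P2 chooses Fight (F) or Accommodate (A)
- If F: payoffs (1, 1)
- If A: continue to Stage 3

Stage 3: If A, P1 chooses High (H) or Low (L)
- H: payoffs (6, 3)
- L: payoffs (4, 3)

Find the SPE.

SPE: (E, A, H); Outcome (6, 3)

Work:
Stage 3: P1 chooses H (6 vs 4)
Stage 2: P2: F->1, A->3 (anticipating H). Choose A
Stage 1: P1: O->2, E->6 (anticipating A, H). Choose E
SPE path: E -> A -> H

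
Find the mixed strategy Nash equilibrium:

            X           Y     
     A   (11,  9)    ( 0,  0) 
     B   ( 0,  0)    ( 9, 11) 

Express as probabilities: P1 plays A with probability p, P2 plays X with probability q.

p = 0.55, q = 0.45

Work:
Find probabilities that make opponent indifferent:
P2 chooses q to make P1 indifferent between A and B
P1 chooses p to make P2 indifferent between X and Y
Mixed NE: P1 plays (A: 0.55, B: 0.45), P2 plays (X: 0.45, Y: 0.55)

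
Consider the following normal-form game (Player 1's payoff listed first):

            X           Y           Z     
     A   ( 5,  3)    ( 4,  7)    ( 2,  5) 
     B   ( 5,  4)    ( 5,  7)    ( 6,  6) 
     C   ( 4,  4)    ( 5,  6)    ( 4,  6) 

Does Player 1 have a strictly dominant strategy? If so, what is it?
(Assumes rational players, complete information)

No strictly dominant strategy exists for Player 1

Work:
A strategy strictly dominates another if it gives a strictly higher payoff against every opponent action. Compare each pair of P1's strategies column-by-column:
  A vs B: [5 vs 5, 4 vs 5, 2 vs 6] → A does not strictly dominate B (column X: 5 ≤ 5)
  A vs C: [5 vs 4, 4 vs 5, 2 vs 4] → A does not strictly dominate C (column Y: 4 ≤ 5)
  B vs A: [5 vs 5, 5 vs 4, 6 vs 2] → B does not strictly dominate A (column X: 5 ≤ 5)
  B vs C: [5 vs 4, 5 vs 5, 6 vs 4] → B does not strictly dominate C (column Y: 5 ≤ 5)
  C vs A: [4 vs 5, 5 vs 4, 4 vs 2] → C does not strictly dominate A (column X: 4 ≤ 5)
  C vs B: [4 vs 5, 5 vs 5, 4 vs 6] → C does not strictly dominate B (column X: 4 ≤ 5)
No single strategy strictly dominates all others → no strictly dominant strategy.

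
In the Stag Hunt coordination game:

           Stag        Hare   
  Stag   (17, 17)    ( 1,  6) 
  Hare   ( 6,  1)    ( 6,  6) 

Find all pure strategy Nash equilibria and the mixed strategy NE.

Pure NE: (Stag, Stag) and (Hare, Hare); Mixed NE: p = 0.3125, q = 0.3125

Work:
Check pure NE:
(Stag, Stag): (17, 17) - no unilateral deviation beneficial
(Hare, Hare): (6, 6) - no unilateral deviation beneficial
Mixed NE: P1 plays Stag with p = 0.3125, P2 plays Stag with q = 0.3125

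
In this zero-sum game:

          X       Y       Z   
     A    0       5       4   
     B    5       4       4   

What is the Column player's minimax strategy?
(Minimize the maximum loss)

Column should play Z, value = 4

Work:
Column player minimizes Row's maximum payoff:
Column X: max payoff to Row = 5
Column Y: max payoff to Row = 5
Column Z: max payoff to Row = 4
Minimum is 4, achieved by column Z.
Minimax strategy: Z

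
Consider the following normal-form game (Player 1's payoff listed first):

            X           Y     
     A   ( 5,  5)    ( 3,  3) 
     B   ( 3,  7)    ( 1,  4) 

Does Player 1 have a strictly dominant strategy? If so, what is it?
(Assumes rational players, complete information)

Yes, Player 1's strictly dominant strategy is A

Work:
A strategy strictly dominates another if it gives a strictly higher payoff against every opponent action. Compare each pair of P1's strategies column-by-column:
  A vs B: [5 vs 3, 3 vs 1] → A strictly dominates B
  B vs A: [3 vs 5, 1 vs 3] → B does not strictly dominate A (column X: 3 ≤ 5)
A strictly dominates every other strategy → strictly dominant.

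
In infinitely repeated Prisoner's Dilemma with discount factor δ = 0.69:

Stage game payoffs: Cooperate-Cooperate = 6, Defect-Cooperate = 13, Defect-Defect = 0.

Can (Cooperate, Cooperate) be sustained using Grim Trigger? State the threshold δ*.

δ* = 0.5385; since δ = 0.69 ≥ 0.5385, cooperation can be sustained

Work:
For Grim Trigger:
Cooperate forever: 6/(1-δ)
Defect then punished: 13 + 0·δ/(1-δ)
Need: 6/(1-δ) ≥ 13 + 0·δ/(1-δ)
Solving: δ ≥ (T-R)/(T-P) = (13-6)/(13-0) = 0.5385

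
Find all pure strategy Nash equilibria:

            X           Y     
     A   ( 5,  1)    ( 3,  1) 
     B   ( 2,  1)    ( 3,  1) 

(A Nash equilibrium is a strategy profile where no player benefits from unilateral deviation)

Nash equilibrium: (A, X), (A, Y), (B, Y)

Work:
Best responses:
  P1 vs X: payoffs [5, 2] → best response A (payoff 5)
  P1 vs Y: payoffs [3, 3] → best response A/B (payoff 3)
  P2 vs A: payoffs [1, 1] → best response X/Y (payoff 1)
  P2 vs B: payoffs [1, 1] → best response X/Y (payoff 1)
Mutual best responses: (A,X), (A,Y), (B,Y) → Nash equilibria.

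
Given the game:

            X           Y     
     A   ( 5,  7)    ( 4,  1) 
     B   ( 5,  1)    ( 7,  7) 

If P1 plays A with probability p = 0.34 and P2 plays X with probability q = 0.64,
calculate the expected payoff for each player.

E[P1] = 5.3528, E[P2] = 3.7312

Work:
E[P1] = p·q·π₁(A,X) + p·(1-q)·π₁(A,Y) + (1-p)·q·π₁(B,X) + (1-p)·(1-q)·π₁(B,Y)
= 0.34·0.64·5 + 0.34·0.36·4 + 0.66·0.64·5 + 0.66·0.36·7
= 5.3528

E[P2] = 3.7312 (similar calculation)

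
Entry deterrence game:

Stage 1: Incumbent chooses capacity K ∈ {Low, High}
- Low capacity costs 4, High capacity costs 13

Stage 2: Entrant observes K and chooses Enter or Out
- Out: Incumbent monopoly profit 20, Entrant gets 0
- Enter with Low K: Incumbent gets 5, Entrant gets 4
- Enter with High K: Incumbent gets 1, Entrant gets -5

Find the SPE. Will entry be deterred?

SPE: (High, Enter|Low, Out|High); Entry deterred. Incumbent net profit = 7

Work:
After Low K: Entrant enters (4 > 0)
After High K: Entrant stays out (-5 < 0)
Incumbent: Low → 5−4=1, High → 20−13=7
Incumbent chooses High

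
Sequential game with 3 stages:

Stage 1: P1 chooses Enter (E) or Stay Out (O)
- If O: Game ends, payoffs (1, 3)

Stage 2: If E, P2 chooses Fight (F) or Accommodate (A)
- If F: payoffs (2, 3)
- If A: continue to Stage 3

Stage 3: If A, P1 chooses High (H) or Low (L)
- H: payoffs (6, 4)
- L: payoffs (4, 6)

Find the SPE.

SPE: (E, A, H); Outcome (6, 4)

Work:
Stage 3: P1 chooses H (6 vs 4)
Stage 2: P2: F->3, A->4 (anticipating H). Choose A
Stage 1: P1: O->1, E->6 (anticipating A, H). Choose E
SPE path: E -> A -> H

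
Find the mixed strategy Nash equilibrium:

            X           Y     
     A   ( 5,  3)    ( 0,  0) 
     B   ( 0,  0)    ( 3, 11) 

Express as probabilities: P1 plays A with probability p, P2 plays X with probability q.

p = 0.7857, q = 0.375

Work:
Find probabilities that make opponent indifferent:
P2 chooses q to make P1 indifferent between A and B
P1 chooses p to make P2 indifferent between X and Y
Mixed NE: P1 plays (A: 0.7857, B: 0.2143), P2 plays (X: 0.375, Y: 0.625)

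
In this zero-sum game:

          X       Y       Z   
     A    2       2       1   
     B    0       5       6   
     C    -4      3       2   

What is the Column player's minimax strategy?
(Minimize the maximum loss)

Column should play X, value = 2

Work:
Column player minimizes Row's maximum payoff:
Column X: max payoff to Row = 2
Column Y: max payoff to Row = 5
Column Z: max payoff to Row = 6
Minimum is 2, achieved by column X.
Minimax strategy: X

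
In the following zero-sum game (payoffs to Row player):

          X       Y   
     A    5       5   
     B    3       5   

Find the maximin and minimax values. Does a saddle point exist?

Maximin = 5, Minimax = 5, Saddle: True

Work:
Row minimums: [5, 3] → maximin = 5
Column maximums: [5, 5] → minimax = 5
Saddle point exists! Game value = 5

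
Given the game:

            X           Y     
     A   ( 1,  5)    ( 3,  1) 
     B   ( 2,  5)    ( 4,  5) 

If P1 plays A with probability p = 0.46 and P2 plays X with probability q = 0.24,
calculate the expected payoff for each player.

E[P1] = 3.06, E[P2] = 3.6016

Work:
E[P1] = p·q·π₁(A,X) + p·(1-q)·π₁(A,Y) + (1-p)·q·π₁(B,X) + (1-p)·(1-q)·π₁(B,Y)
= 0.46·0.24·1 + 0.46·0.76·3 + 0.54·0.24·2 + 0.54·0.76·4
= 3.06

E[P2] = 3.6016 (similar calculation)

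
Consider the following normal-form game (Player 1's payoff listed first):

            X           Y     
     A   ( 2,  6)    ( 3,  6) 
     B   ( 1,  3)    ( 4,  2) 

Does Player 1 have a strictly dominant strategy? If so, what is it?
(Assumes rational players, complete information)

No strictly dominant strategy exists for Player 1

Work:
A strategy strictly dominates another if it gives a strictly higher payoff against every opponent action. Compare each pair of P1's strategies column-by-column:
  A vs B: [2 vs 1, 3 vs 4] → A does not strictly dominate B (column Y: 3 ≤ 4)
  B vs A: [1 vs 2, 4 vs 3] → B does not strictly dominate A (column X: 1 ≤ 2)
No single strategy strictly dominates all others → no strictly dominant strategy.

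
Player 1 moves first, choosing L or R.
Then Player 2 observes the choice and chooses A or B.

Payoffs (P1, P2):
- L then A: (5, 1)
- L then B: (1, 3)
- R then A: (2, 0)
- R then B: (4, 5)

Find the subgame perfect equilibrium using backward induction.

P1 plays R, P2 plays B after L and B after R; Payoff (4, 5)

Work:
Backward induction:
After L: P2 chooses B → P1 gets 1
After R: P2 chooses B → P1 gets 4
P1 chooses R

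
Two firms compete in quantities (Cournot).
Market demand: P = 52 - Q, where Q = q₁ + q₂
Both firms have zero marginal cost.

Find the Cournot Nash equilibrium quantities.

q₁* = q₂* = 17.33; P* = 17.33

Work:
Profit: π_i = P·q_i = (a - q_i - q_j)·q_i
FOC: ∂π_i/∂q_i = a - 2q_i - q_j = 0
Reaction function: q_i = (52 - q_j)/2
Symmetry: q* = 52/3 = 17.33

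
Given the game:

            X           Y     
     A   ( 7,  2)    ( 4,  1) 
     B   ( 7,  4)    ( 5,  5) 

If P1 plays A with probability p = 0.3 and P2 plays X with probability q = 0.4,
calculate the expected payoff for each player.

E[P1] = 5.62, E[P2] = 3.64

Work:
E[P1] = p·q·π₁(A,X) + p·(1-q)·π₁(A,Y) + (1-p)·q·π₁(B,X) + (1-p)·(1-q)·π₁(B,Y)
= 0.3·0.4·7 + 0.3·0.6·4 + 0.7·0.4·7 + 0.7·0.6·5
= 5.62

E[P2] = 3.64 (similar calculation)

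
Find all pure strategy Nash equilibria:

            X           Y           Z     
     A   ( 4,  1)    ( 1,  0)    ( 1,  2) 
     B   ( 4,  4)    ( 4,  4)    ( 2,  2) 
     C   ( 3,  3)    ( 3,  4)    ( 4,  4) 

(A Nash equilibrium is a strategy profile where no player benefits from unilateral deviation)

Nash equilibrium: (B, X), (B, Y), (C, Z)

Work:
Best responses:
  P1 vs X: payoffs [4, 4, 3] → best response A/B (payoff 4)
  P1 vs Y: payoffs [1, 4, 3] → best response B (payoff 4)
  P1 vs Z: payoffs [1, 2, 4] → best response C (payoff 4)
  P2 vs A: payoffs [1, 0, 2] → best response Z (payoff 2)
  P2 vs B: payoffs [4, 4, 2] → best response X/Y (payoff 4)
  P2 vs C: payoffs [3, 4, 4] → best response Y/Z (payoff 4)
Mutual best responses: (B,X), (B,Y), (C,Z) → Nash equilibria.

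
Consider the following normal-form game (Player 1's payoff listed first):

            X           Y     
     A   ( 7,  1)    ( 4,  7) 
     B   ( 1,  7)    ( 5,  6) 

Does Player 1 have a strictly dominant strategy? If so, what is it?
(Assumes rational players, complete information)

No strictly dominant strategy exists for Player 1

Work:
A strategy strictly dominates another if it gives a strictly higher payoff against every opponent action. Compare each pair of P1's strategies column-by-column:
  A vs B: [7 vs 1, 4 vs 5] → A does not strictly dominate B (column Y: 4 ≤ 5)
  B vs A: [1 vs 7, 5 vs 4] → B does not strictly dominate A (column X: 1 ≤ 7)
No single strategy strictly dominates all others → no strictly dominant strategy.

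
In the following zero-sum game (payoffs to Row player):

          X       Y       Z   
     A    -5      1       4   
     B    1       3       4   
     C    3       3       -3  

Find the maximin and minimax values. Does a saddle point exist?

Maximin = 1, Minimax = 3, Saddle: False

Work:
Row minimums: [-5, 1, -3] → maximin = 1
Column maximums: [3, 3, 4] → minimax = 3
No saddle point (maximin ≠ minimax). Mixed strategy needed.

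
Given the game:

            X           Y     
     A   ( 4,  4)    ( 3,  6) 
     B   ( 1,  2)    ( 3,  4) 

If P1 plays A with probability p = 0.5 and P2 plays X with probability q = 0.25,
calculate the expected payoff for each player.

E[P1] = 2.875, E[P2] = 4.5

Work:
E[P1] = p·q·π₁(A,X) + p·(1-q)·π₁(A,Y) + (1-p)·q·π₁(B,X) + (1-p)·(1-q)·π₁(B,Y)
= 0.5·0.25·4 + 0.5·0.75·3 + 0.5·0.25·1 + 0.5·0.75·3
= 2.875

E[P2] = 4.5 (similar calculation)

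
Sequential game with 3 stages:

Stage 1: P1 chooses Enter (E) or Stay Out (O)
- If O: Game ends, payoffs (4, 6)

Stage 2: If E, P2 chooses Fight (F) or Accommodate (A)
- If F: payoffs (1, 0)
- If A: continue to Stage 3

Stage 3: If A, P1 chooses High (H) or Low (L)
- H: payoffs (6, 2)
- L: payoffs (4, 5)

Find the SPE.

SPE: (E, A, H); Outcome (6, 2)

Work:
Stage 3: P1 chooses H (6 vs 4)
Stage 2: P2: F->0, A->2 (anticipating H). Choose A
Stage 1: P1: O->4, E->6 (anticipating A, H). Choose E
SPE path: E -> A -> H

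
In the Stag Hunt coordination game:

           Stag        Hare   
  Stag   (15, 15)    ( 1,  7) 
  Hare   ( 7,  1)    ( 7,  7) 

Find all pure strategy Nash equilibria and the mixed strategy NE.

Pure NE: (Stag, Stag) and (Hare, Hare); Mixed NE: p = 0.4286, q = 0.4286

Work:
Check pure NE:
(Stag, Stag): (15, 15) - no unilateral deviation beneficial
(Hare, Hare): (7, 7) - no unilateral deviation beneficial
Mixed NE: P1 plays Stag with p = 0.4286, P2 plays Stag with q = 0.4286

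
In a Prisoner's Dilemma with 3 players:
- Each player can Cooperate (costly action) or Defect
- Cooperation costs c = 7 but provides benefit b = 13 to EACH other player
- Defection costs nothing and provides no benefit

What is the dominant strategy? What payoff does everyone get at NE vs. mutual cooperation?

Dominant: Defect; NE payoff = 0; Coop payoff = 19

Work:
Defect dominates (saves cost c = 7, benefit to others is external)
NE: All defect → everyone gets 0
If all cooperate: each receives (2)×13 - 7 = 19
Social dilemma: 19 > 0 but NE gives 0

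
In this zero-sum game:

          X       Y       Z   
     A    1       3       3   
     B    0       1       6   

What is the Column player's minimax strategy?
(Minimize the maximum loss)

Column should play X, value = 1

Work:
Column player minimizes Row's maximum payoff:
Column X: max payoff to Row = 1
Column Y: max payoff to Row = 3
Column Z: max payoff to Row = 6
Minimum is 1, achieved by column X.
Minimax strategy: X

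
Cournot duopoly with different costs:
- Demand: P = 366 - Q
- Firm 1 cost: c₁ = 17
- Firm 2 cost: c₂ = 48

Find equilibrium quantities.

q₁* = 126.67, q₂* = 95.67

Work:
Reaction: q₁ = (366 - 17 - q₂)/2
Reaction: q₂ = (366 - 48 - q₁)/2
Solve simultaneously:
q₁* = (366 - 2×17 + 48)/3 = 126.67
q₂* = (366 - 2×48 + 17)/3 = 95.67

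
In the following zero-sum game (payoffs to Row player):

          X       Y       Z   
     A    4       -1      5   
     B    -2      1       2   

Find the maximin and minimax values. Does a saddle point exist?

Maximin = -1, Minimax = 1, Saddle: False

Work:
Row minimums: [-1, -2] → maximin = -1
Column maximums: [4, 1, 5] → minimax = 1
No saddle point (maximin ≠ minimax). Mixed strategy needed.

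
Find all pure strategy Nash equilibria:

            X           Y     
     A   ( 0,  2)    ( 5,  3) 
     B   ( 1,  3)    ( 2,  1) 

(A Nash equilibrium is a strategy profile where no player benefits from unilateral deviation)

Nash equilibrium: (A, Y), (B, X)

Work:
Best responses:
  P1 vs X: payoffs [0, 1] → best response B (payoff 1)
  P1 vs Y: payoffs [5, 2] → best response A (payoff 5)
  P2 vs A: payoffs [2, 3] → best response Y (payoff 3)
  P2 vs B: payoffs [3, 1] → best response X (payoff 3)
Mutual best responses: (A,Y), (B,X) → Nash equilibria.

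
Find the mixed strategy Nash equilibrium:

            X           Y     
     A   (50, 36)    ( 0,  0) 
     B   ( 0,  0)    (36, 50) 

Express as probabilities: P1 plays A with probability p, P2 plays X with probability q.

p = 0.5814, q = 0.4186

Work:
Find probabilities that make opponent indifferent:
P2 chooses q to make P1 indifferent between A and B
P1 chooses p to make P2 indifferent between X and Y
Mixed NE: P1 plays (A: 0.5814, B: 0.4186), P2 plays (X: 0.4186, Y: 0.5814)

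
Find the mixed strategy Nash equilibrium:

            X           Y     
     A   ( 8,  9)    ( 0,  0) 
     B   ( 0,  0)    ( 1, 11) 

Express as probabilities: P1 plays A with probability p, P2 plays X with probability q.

p = 0.55, q = 0.1111

Work:
Find probabilities that make opponent indifferent:
P2 chooses q to make P1 indifferent between A and B
P1 chooses p to make P2 indifferent between X and Y
Mixed NE: P1 plays (A: 0.55, B: 0.45), P2 plays (X: 0.1111, Y: 0.8889)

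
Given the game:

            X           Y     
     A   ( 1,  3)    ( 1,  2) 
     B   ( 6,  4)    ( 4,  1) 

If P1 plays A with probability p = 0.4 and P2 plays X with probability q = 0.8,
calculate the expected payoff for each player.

E[P1] = 3.76, E[P2] = 3.16

Work:
E[P1] = p·q·π₁(A,X) + p·(1-q)·π₁(A,Y) + (1-p)·q·π₁(B,X) + (1-p)·(1-q)·π₁(B,Y)
= 0.4·0.8·1 + 0.4·0.2·1 + 0.6·0.8·6 + 0.6·0.2·4
= 3.76

E[P2] = 3.16 (similar calculation)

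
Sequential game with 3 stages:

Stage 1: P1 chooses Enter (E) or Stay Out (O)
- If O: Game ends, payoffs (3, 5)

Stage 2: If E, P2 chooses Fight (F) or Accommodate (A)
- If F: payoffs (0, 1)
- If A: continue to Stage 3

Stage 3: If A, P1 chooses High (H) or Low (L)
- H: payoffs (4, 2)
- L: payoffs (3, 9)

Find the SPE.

SPE: (E, A, H); Outcome (4, 2)

Work:
Stage 3: P1 chooses H (4 vs 3)
Stage 2: P2: F->1, A->2 (anticipating H). Choose A
Stage 1: P1: O->3, E->4 (anticipating A, H). Choose E
SPE path: E -> A -> H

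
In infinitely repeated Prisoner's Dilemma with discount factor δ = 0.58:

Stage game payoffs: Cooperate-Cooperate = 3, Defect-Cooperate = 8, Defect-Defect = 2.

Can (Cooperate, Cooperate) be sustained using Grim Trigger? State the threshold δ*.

δ* = 0.8333; since δ = 0.58 < 0.8333, cooperation cannot be sustained

Work:
For Grim Trigger:
Cooperate forever: 3/(1-δ)
Defect then punished: 8 + 2·δ/(1-δ)
Need: 3/(1-δ) ≥ 8 + 2·δ/(1-δ)
Solving: δ ≥ (T-R)/(T-P) = (8-3)/(8-2) = 0.8333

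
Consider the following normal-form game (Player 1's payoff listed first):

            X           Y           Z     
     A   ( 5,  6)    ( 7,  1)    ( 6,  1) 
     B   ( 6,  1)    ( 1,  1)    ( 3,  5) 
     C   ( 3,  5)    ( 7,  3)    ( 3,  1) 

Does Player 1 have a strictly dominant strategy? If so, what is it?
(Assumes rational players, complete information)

No strictly dominant strategy exists for Player 1

Work:
A strategy strictly dominates another if it gives a strictly higher payoff against every opponent action. Compare each pair of P1's strategies column-by-column:
  A vs B: [5 vs 6, 7 vs 1, 6 vs 3] → A does not strictly dominate B (column X: 5 ≤ 6)
  A vs C: [5 vs 3, 7 vs 7, 6 vs 3] → A does not strictly dominate C (column Y: 7 ≤ 7)
  B vs A: [6 vs 5, 1 vs 7, 3 vs 6] → B does not strictly dominate A (column Y: 1 ≤ 7)
  B vs C: [6 vs 3, 1 vs 7, 3 vs 3] → B does not strictly dominate C (column Y: 1 ≤ 7)
  C vs A: [3 vs 5, 7 vs 7, 3 vs 6] → C does not strictly dominate A (column X: 3 ≤ 5)
  C vs B: [3 vs 6, 7 vs 1, 3 vs 3] → C does not strictly dominate B (column X: 3 ≤ 6)
No single strategy strictly dominates all others → no strictly dominant strategy.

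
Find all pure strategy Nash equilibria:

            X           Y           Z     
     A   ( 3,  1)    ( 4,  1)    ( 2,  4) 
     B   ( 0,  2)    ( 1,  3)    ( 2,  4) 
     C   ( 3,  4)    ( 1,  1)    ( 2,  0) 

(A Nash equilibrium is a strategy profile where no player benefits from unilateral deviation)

Nash equilibrium: (A, Z), (B, Z), (C, X)

Work:
Best responses:
  P1 vs X: payoffs [3, 0, 3] → best response A/C (payoff 3)
  P1 vs Y: payoffs [4, 1, 1] → best response A (payoff 4)
  P1 vs Z: payoffs [2, 2, 2] → best response A/B/C (payoff 2)
  P2 vs A: payoffs [1, 1, 4] → best response Z (payoff 4)
  P2 vs B: payoffs [2, 3, 4] → best response Z (payoff 4)
  P2 vs C: payoffs [4, 1, 0] → best response X (payoff 4)
Mutual best responses: (A,Z), (B,Z), (C,X) → Nash equilibria.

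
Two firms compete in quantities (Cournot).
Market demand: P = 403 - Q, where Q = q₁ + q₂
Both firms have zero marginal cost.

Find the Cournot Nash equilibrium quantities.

q₁* = q₂* = 134.33; P* = 134.33

Work:
Profit: π_i = P·q_i = (a - q_i - q_j)·q_i
FOC: ∂π_i/∂q_i = a - 2q_i - q_j = 0
Reaction function: q_i = (403 - q_j)/2
Symmetry: q* = 403/3 = 134.33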